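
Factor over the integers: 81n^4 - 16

(3n + 2)(3n - 2)(9n^2 + 4)

Difference of squares twice: with A = 3n and B = 2, A⁴ − B⁴ = (A² − B²)(A² + B²), and A² − B² factors again.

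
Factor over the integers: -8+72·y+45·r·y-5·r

Group as (45·r·y-5·r) + (72·y-8) = 5·r·(9·y-1) + 8·(9·y-1).
Both groups share the factor (9·y-1).

(5·r+8)·(9·y-1)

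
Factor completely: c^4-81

(c+3)(c-3)(c^2+9)

(c)⁴ − (3)⁴ = ((c)² − (3)²)((c)² + (3)²); the first factor splits again, the second (c^2+9) is irreducible.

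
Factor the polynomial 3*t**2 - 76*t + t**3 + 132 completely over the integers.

(t + 11)*(t - 2)*(t - 6)

By the rational root theorem, t = -11 is a root, so (t + 11) divides it; the quotient is t**2 - 8*t + 12.
The remaining quadratic factors as (t - 2)(t - 6).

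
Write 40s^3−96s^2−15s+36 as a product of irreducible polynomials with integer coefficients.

Group as (40s^3−15s) + (−96s^2+36) = 5s(8s^2−3) − 12(8s^2−3).
Both groups share the factor (8s^2−3).

(5s−12)(8s^2−3)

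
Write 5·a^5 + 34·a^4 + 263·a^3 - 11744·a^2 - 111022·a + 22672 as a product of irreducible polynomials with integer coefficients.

Among the possible rational roots, a = 1/5 is a root, giving the factor (5·a - 1) and quotient a^4 + 7·a^3 + 54·a^2 - 2338·a - 22672.
Next, a = -8 is a root, so (a + 8) divides it; the quotient is a^3 - a^2 + 62·a - 2834.
Next, a = 13 is a root, so (a - 13) divides it; the quotient is a^2 + 12·a + 218.
The quadratic a^2 + 12·a + 218 has discriminant -728 < 0 and is irreducible over ℤ.

(5·a - 1)·(a + 8)·(a - 13)·(a^2 + 12·a + 218)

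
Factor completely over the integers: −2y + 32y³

2y(4y + 1)(4y − 1)

Pull out the common factor 2y; 16y² − 1 is a difference of squares.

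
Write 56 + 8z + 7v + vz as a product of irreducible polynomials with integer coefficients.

(v + 8)(z + 7)

Group as (vz + 7v) + (8z + 56) = v(z + 7) + 8(z + 7).
Both groups share the factor (z + 7).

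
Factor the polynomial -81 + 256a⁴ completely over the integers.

(4a + 3)(4a - 3)(16a² + 9)

(4a)⁴ − (3)⁴ = ((4a)² − (3)²)((4a)² + (3)²); the first factor splits again, the second (16a² + 9) is irreducible.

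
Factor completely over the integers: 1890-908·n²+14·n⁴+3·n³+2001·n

(2·n-7)·(7·n+5)·(n+9)·(n-6)

Testing divisors of the constant over divisors of the leading coefficient, n = 6 is a root, so (n-6) divides it; the quotient is 14·n³+87·n²-386·n-315.
Next, n = -9 is a root, so (n+9) divides it; the quotient is 14·n²-39·n-35.
The remaining quadratic factors as (2·n-7)(7·n+5).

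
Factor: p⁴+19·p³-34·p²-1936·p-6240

Testing divisors of the constant over divisors of the leading coefficient, p = 10 is a root, so (p-10) divides it; the quotient is p³+29·p²+256·p+624.
Then p = -12 is a root, giving the factor (p+12) and quotient p²+17·p+52.
The remaining quadratic factors as (p+13)(p+4).

(p+12)·(p+13)·(p+4)·(p-10)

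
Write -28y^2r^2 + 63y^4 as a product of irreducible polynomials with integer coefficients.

7y^2(3y - 2r)(3y + 2r)

Factor out 7y^2, leaving 9y^2 - 4r^2, which is a difference of two squares.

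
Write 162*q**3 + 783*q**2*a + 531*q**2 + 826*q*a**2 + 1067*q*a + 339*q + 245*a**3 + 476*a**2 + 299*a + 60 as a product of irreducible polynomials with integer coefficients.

(9*q + 5*a + 4)*(2*q + 7*a + 5)*(9*q + 7*a + 3)

Group: 9*q*(18*q**2 + 77*q*a + 51*q + 49*a**2 + 56*a + 15) + (5*a + 4)*(18*q**2 + 77*q*a + 51*q + 49*a**2 + 56*a + 15); both groups contain (18*q**2 + 77*q*a + 51*q + 49*a**2 + 56*a + 15), so (9*q + 5*a + 4) is a factor with cofactor 18*q**2 + 77*q*a + 51*q + 49*a**2 + 56*a + 15.
The cofactor groups again: 18*q**2 + 77*q*a + 51*q + 49*a**2 + 56*a + 15 = 9*q*(2*q + 7*a + 5) + (7*a + 3)*(2*q + 7*a + 5); both groups contain (2*q + 7*a + 5), giving (9*q + 7*a + 3)*(2*q + 7*a + 5).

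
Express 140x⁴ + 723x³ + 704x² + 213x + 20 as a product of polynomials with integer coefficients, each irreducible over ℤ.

(4x + 1)(5x + 1)(7x + 5)(x + 4)

Among the possible rational roots, x = −5/7 is a root, so (7x + 5) is a factor; dividing leaves 20x³ + 89x² + 37x + 4.
Then x = −1/4 is a root, so (4x + 1) is a factor; dividing leaves 5x² + 21x + 4.
The remaining quadratic factors as (5x + 1)(x + 4).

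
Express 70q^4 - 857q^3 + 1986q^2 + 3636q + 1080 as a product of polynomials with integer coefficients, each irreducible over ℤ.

By the rational root theorem, q = 15/2 is a root, so (2q - 15) is a factor; dividing leaves 35q^3 - 166q^2 - 252q - 72.
Next, q = 6 is a root, so (q - 6) divides it; the quotient is 35q^2 + 44q + 12.
The remaining quadratic factors as (7q + 6)(5q + 2).

(2q - 15)(5q + 2)(7q + 6)(q - 6)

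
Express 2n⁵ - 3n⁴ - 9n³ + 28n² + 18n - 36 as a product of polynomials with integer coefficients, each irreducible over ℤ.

Trying the rational-root candidates, n = -2 is a root, giving the factor (n + 2) and quotient 2n⁴ - 7n³ + 5n² + 18n - 18.
Then n = -3/2 is a root, giving the factor (2n + 3) and quotient n³ - 5n² + 10n - 6.
Then n = 1 is a root, so (n - 1) is a factor; dividing leaves n² - 4n + 6.
The quadratic n² - 4n + 6 has discriminant -8 < 0 and is irreducible over ℤ.

(2n + 3)(n + 2)(n - 1)(n² - 4n + 6)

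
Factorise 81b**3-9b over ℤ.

9b(3b+1)(3b-1)

Every term has a factor of 9b. Then 9b**2-1 = (3b)² − (1)².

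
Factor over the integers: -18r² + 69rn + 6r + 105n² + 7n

Group: -6r(3r - 15n - 1) - 7n(3r - 15n - 1); both groups contain (3r - 15n - 1).

-(3r - 15n - 1)(6r + 7n)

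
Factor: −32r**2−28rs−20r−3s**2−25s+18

Group: −4r(8r+s+9) + (−3s+2)(8r+s+9); both groups contain (8r+s+9).

−(4r+3s−2)(8r+s+9)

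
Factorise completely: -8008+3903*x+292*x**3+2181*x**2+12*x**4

(2*x+13)*(6*x-7)*(x+11)*(x+8)

Testing divisors of the constant over divisors of the leading coefficient, x = 7/6 is a root, so (6*x-7) is a factor; dividing leaves 2*x**3+51*x**2+423*x+1144.
Then x = -11 is a root, giving the factor (x+11) and quotient 2*x**2+29*x+104.
The remaining quadratic factors as (x+8)(2*x+13).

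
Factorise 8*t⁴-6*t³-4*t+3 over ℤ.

(4*t-3)*(2*t³-1)

Group as (8*t⁴-4*t) + (-6*t³+3) = 4*t*(2*t³-1) - 3*(2*t³-1).
Both groups share the factor (2*t³-1).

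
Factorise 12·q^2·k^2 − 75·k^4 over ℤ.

Factor out 3·k^2, leaving 4·q^2 − 25·k^2, which is a difference of two squares.

3·k^2·(2·q − 5·k)·(2·q + 5·k)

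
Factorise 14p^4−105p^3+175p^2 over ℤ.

7p^2(2p−5)(p−5)

Pull out the common factor 7p^2, then factor the remaining trinomial.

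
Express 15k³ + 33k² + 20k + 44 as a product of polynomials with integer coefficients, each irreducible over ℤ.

(5k + 11)(3k² + 4)

Group as (15k³ + 20k) + (33k² + 44) = 5k(3k² + 4) + 11(3k² + 4).
Both groups share the factor (3k² + 4).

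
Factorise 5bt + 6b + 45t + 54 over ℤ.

(5t + 6)(b + 9)

Group as (5bt + 6b) + (45t + 54) = b(5t + 6) + 9(5t + 6).
Both groups share the factor (5t + 6).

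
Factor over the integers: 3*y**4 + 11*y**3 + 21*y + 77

Group as (3*y**4 + 21*y) + (11*y**3 + 77) = 3*y*(y**3 + 7) + 11*(y**3 + 7).
Both groups share the factor (y**3 + 7).

(3*y + 11)*(y**3 + 7)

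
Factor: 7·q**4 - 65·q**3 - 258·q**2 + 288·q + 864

Testing divisors of the constant over divisors of the leading coefficient, q = 12 is a root, giving the factor (q - 12) and quotient 7·q**3 + 19·q**2 - 30·q - 72.
Continuing, q = 2 is a root, so (q - 2) divides it; the quotient is 7·q**2 + 33·q + 36.
The remaining quadratic factors as (q + 3)(7·q + 12).

(7·q + 12)·(q + 3)·(q - 12)·(q - 2)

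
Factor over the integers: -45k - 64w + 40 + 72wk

Group as (72wk - 64w) + (-45k + 40) = 8w(9k - 8) - 5(9k - 8).
Both groups share the factor (9k - 8).

(8w - 5)(9k - 8)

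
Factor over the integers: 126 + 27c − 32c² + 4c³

Among the possible rational roots, c = 6 is a root, giving the factor (c − 6) and quotient 4c² − 8c − 21.
The remaining quadratic factors as (2c + 3)(2c − 7).

(2c + 3)(2c − 7)(c − 6)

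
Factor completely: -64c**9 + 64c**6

-64c**6(c - 1)(c**2 + c + 1)

Factor out 64c**6 first: what remains is -c**3 + 1.
Recognize a difference of cubes with the parts 1 and c.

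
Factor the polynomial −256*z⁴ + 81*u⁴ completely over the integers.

(3*u + 4*z)*(3*u − 4*z)*(9*u² + 16*z²)

Difference of squares twice: with A = 3*u and B = 4*z, A⁴ − B⁴ = (A² − B²)(A² + B²), and A² − B² factors again.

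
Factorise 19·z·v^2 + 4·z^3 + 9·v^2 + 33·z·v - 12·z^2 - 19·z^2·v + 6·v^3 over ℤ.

Group: 4·z·(z^2 - 5·z·v - 3·z + 6·v^2 + 9·v) + v·(z^2 - 5·z·v - 3·z + 6·v^2 + 9·v); both groups contain (z^2 - 5·z·v - 3·z + 6·v^2 + 9·v), so (4·z + v) is a factor with cofactor z^2 - 5·z·v - 3·z + 6·v^2 + 9·v.
The cofactor groups again: z^2 - 5·z·v - 3·z + 6·v^2 + 9·v = z·(z - 2·v - 3) - 3·v·(z - 2·v - 3); both groups contain (z - 2·v - 3), giving (z - 3·v)·(z - 2·v - 3).

(z - 2·v - 3)·(z - 3·v)·(4·z + v)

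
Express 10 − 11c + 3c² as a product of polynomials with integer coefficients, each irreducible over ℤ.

Need a pair with product 3·10 = 30 and sum −11: that's −6 and −5.
Split the middle term: 3c² − 6c − 5c + 10 = 3c(c − 2) − 5(c − 2).

(3c − 5)(c − 2)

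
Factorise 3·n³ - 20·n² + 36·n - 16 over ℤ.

Among the possible rational roots, n = 2 is a root, so (n - 2) is a factor; dividing leaves 3·n² - 14·n + 8.
The remaining quadratic factors as (n - 4)(3·n - 2).

(3·n - 2)·(n - 2)·(n - 4)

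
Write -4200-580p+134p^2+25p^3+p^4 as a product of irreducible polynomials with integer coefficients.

Testing divisors of the constant over divisors of the leading coefficient, p = -6 is a root, so (p+6) divides it; the quotient is p^3+19p^2+20p-700.
Next, p = -14 is a root, so (p+14) divides it; the quotient is p^2+5p-50.
The remaining quadratic factors as (p-5)(p+10).

(p+10)(p+14)(p+6)(p-5)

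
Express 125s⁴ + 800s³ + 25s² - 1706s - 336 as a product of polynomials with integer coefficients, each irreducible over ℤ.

Testing divisors of the constant over divisors of the leading coefficient, s = 7/5 is a root, so (5s - 7) divides it; the quotient is 25s³ + 195s² + 278s + 48.
Continuing, s = -8/5 is a root, so (5s + 8) is a factor; dividing leaves 5s² + 31s + 6.
The remaining quadratic factors as (5s + 1)(s + 6).

(5s + 1)(5s + 8)(5s - 7)(s + 6)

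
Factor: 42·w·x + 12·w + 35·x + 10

(6·w + 5)·(7·x + 2)

Group as (42·w·x + 12·w) + (35·x + 10) = 6·w·(7·x + 2) + 5·(7·x + 2).
Both groups share the factor (7·x + 2).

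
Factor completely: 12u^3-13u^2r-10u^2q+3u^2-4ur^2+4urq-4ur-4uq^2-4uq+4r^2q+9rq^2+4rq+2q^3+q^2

(u-q)(3u-4r-q)(4u+r+2q+1)

Group: 3u(4u^2+ur-2uq+u-rq-2q^2-q) + (-4r-q)(4u^2+ur-2uq+u-rq-2q^2-q); both groups contain (4u^2+ur-2uq+u-rq-2q^2-q), so (3u-4r-q) is a factor with cofactor 4u^2+ur-2uq+u-rq-2q^2-q.
The cofactor groups again: 4u^2+ur-2uq+u-rq-2q^2-q = 4u(u-q) + (r+2q+1)(u-q); both groups contain (u-q), giving (4u+r+2q+1)(u-q).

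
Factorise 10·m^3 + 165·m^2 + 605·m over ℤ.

5·m·(2·m + 11)·(m + 11)

Pull out the common factor 5·m, then factor the remaining trinomial.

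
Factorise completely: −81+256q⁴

(4q+3)(4q−3)(16q²+9)

(4q)⁴ − (3)⁴ = ((4q)² − (3)²)((4q)² + (3)²); the first factor splits again, the second (16q²+9) is irreducible.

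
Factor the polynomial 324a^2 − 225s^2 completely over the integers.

Every term has a factor of 9. Then 36a^2 − 25s^2 = (6a)² − (5s)².

9(6a + 5s)(6a − 5s)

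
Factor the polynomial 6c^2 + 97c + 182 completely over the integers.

Need a pair with product 6·182 = 1092 and sum 97: that's 84 and 13.
Split the middle term: 6c^2 + 84c + 13c + 182 = 6c(c + 14) + 13(c + 14).

(6c + 13)(c + 14)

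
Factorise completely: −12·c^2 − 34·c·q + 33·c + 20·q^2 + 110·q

Group: −4·c·(3·c + 10·q) + (2·q + 11)·(3·c + 10·q); both groups contain (3·c + 10·q).

−(3·c + 10·q)·(4·c − 2·q − 11)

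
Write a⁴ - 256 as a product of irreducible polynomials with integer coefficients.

Write as (a²)² − (16)², then factor a² - 16 once more.

(a + 4)*(a - 4)*(a² + 16)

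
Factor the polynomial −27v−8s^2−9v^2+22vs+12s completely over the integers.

−(v−2s+3)(9v−4s)

Group: −v(9v−4s) + (2s−3)(9v−4s); both groups contain (9v−4s).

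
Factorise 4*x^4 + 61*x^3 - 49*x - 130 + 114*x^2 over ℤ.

Among the possible rational roots, x = -13 is a root, so (x + 13) divides it; the quotient is 4*x^3 + 9*x^2 - 3*x - 10.
Continuing, x = -2 is a root, so (x + 2) is a factor; dividing leaves 4*x^2 + x - 5.
The remaining quadratic factors as (4*x + 5)(x - 1).

(4*x + 5)*(x + 13)*(x + 2)*(x - 1)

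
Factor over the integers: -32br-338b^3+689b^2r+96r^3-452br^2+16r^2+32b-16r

Group: 13b(-26b^2+29br+8b-8r^2-4r) + (-12r+4)(-26b^2+29br+8b-8r^2-4r); both groups contain (-26b^2+29br+8b-8r^2-4r), so (13b-12r+4) is a factor with cofactor -26b^2+29br+8b-8r^2-4r.
The cofactor groups again: -26b^2+29br+8b-8r^2-4r = -13b(2b-r) + (8r+4)(2b-r); both groups contain (2b-r), giving -(13b-8r-4)(2b-r).

-(13b-12r+4)(13b-8r-4)(2b-r)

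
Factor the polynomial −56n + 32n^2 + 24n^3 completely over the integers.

Pull out the common factor 8n, then factor the remaining trinomial.

8n(3n + 7)(n − 1)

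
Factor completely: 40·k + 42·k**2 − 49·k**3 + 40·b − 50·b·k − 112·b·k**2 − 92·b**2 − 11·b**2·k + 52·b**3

Group: 4·b·(13·b**2 + 20·b·k − 10·b + 7·k**2 − 10·k) + (−7·k − 4)·(13·b**2 + 20·b·k − 10·b + 7·k**2 − 10·k); both groups contain (13·b**2 + 20·b·k − 10·b + 7·k**2 − 10·k), so (4·b − 7·k − 4) is a factor with cofactor 13·b**2 + 20·b·k − 10·b + 7·k**2 − 10·k.
The cofactor groups again: 13·b**2 + 20·b·k − 10·b + 7·k**2 − 10·k = b·(13·b + 7·k − 10) + k·(13·b + 7·k − 10); both groups contain (13·b + 7·k − 10), giving (b + k)·(13·b + 7·k − 10).

(13·b + 7·k − 10)·(4·b − 7·k − 4)·(b + k)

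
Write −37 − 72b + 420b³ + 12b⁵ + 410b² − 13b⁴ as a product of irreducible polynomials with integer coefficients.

(3b − 1)(4b + 1)(b + 1)(b² − 2b + 37)

Testing divisors of the constant over divisors of the leading coefficient, b = −1 is a root, giving the factor (b + 1) and quotient 12b⁴ − 25b³ + 445b² − 35b − 37.
Continuing, b = −1/4 is a root, giving the factor (4b + 1) and quotient 3b³ − 7b² + 113b − 37.
Next, b = 1/3 is a root, so (3b − 1) divides it; the quotient is b² − 2b + 37.
The quadratic b² − 2b + 37 has discriminant −144 < 0 and is irreducible over ℤ.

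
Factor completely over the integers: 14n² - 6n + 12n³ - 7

Group as (12n³ - 6n) + (14n² - 7) = 6n(2n² - 1) + 7(2n² - 1).
Both groups share the factor (2n² - 1).

(6n + 7)(2n² - 1)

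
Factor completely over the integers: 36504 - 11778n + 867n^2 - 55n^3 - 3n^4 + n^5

Trying the rational-root candidates, n = 9 is a root, giving the factor (n - 9) and quotient n^4 + 6n^3 - n^2 + 858n - 4056.
Then n = -13 is a root, so (n + 13) is a factor; dividing leaves n^3 - 7n^2 + 90n - 312.
Continuing, n = 4 is a root, giving the factor (n - 4) and quotient n^2 - 3n + 78.
The quadratic n^2 - 3n + 78 has discriminant -303 < 0 and is irreducible over ℤ.

(n + 13)(n - 4)(n - 9)(n^2 - 3n + 78)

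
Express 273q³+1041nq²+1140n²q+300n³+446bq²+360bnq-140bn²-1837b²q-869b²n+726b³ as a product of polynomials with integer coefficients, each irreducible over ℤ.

Group: 11b(66b²-115bn-185bq+50n²+165nq+91q²) + (6n+3q)(66b²-115bn-185bq+50n²+165nq+91q²); both groups contain (66b²-115bn-185bq+50n²+165nq+91q²), so (11b+6n+3q) is a factor with cofactor 66b²-115bn-185bq+50n²+165nq+91q².
The cofactor groups again: 66b²-115bn-185bq+50n²+165nq+91q² = 11b(6b-5n-13q) + (-10n-7q)(6b-5n-13q); both groups contain (6b-5n-13q), giving (11b-10n-7q)(6b-5n-13q).

(11b+6n+3q)(11b-10n-7q)(6b-5n-13q)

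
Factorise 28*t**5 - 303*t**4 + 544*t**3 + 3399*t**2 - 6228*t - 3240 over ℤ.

Testing divisors of the constant over divisors of the leading coefficient, t = -3/7 is a root, giving the factor (7*t + 3) and quotient 4*t**4 - 45*t**3 + 97*t**2 + 444*t - 1080.
Next, t = -3 is a root, giving the factor (t + 3) and quotient 4*t**3 - 57*t**2 + 268*t - 360.
Next, t = 9/4 is a root, giving the factor (4*t - 9) and quotient t**2 - 12*t + 40.
The quadratic t**2 - 12*t + 40 has discriminant -16 < 0 and is irreducible over ℤ.

(4*t - 9)*(7*t + 3)*(t + 3)*(t**2 - 12*t + 40)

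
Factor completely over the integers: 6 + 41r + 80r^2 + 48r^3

(3r + 2)(4r + 1)(4r + 3)

By the rational root theorem, r = -1/4 is a root, so (4r + 1) divides it; the quotient is 12r^2 + 17r + 6.
The remaining quadratic factors as (3r + 2)(4r + 3).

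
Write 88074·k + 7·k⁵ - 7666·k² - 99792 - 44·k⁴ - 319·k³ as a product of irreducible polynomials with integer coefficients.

(7·k - 9)·(k - 11)·(k - 8)·(k² + 14·k + 126)

Trying the rational-root candidates, k = 11 is a root, giving the factor (k - 11) and quotient 7·k⁴ + 33·k³ + 44·k² - 7182·k + 9072.
Then k = 8 is a root, so (k - 8) is a factor; dividing leaves 7·k³ + 89·k² + 756·k - 1134.
Then k = 9/7 is a root, giving the factor (7·k - 9) and quotient k² + 14·k + 126.
The quadratic k² + 14·k + 126 has discriminant -308 < 0 and is irreducible over ℤ.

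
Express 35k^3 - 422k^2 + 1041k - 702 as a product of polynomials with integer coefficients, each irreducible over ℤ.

(5k - 6)(7k - 13)(k - 9)

By the rational root theorem, k = 6/5 is a root, giving the factor (5k - 6) and quotient 7k^2 - 76k + 117.
The remaining quadratic factors as (7k - 13)(k - 9).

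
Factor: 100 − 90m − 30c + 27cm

(3c − 10)(9m − 10)

Group as (27cm − 30c) + (−90m + 100) = 3c(9m − 10) − 10(9m − 10).
Both groups share the factor (9m − 10).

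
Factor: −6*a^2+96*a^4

6*a^2*(4*a+1)*(4*a−1)

Factor out 6*a^2, leaving 16*a^2−1, which is a difference of two squares.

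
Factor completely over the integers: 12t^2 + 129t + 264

Pull out the common factor 3, then factor the remaining trinomial.

3(4t + 11)(t + 8)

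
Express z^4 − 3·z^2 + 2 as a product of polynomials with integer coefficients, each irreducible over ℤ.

(z + 1)·(z − 1)·(z^2 − 2)

Substitute u = z^2 to get a quadratic in u, then factor.
z^2 − 2 is irreducible over ℤ (2 is not a perfect square).
z^2 − 1 is a difference of squares.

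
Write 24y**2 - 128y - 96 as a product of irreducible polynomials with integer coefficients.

8(3y + 2)(y - 6)

Pull out the common factor 8, then factor the remaining trinomial.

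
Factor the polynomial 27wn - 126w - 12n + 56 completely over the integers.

(3n - 14)(9w - 4)

Group as (27wn - 126w) + (-12n + 56) = 9w(3n - 14) - 4(3n - 14).
Both groups share the factor (3n - 14).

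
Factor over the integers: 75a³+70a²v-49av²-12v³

Group: 5a(15a²+11av-12v²) + v(15a²+11av-12v²); both groups contain (15a²+11av-12v²), so (5a+v) is a factor with cofactor 15a²+11av-12v².
The cofactor groups again: 15a²+11av-12v² = 3a(5a-3v) + 4v(5a-3v); both groups contain (5a-3v), giving (3a+4v)(5a-3v).

(3a+4v)(5a+v)(5a-3v)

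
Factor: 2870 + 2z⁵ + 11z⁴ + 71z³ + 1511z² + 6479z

Trying the rational-root candidates, z = −5 is a root, giving the factor (z + 5) and quotient 2z⁴ + z³ + 66z² + 1181z + 574.
Continuing, z = −1/2 is a root, giving the factor (2z + 1) and quotient z³ + 33z + 574.
Continuing, z = −7 is a root, so (z + 7) divides it; the quotient is z² − 7z + 82.
The quadratic z² − 7z + 82 has discriminant −279 < 0 and is irreducible over ℤ.

(2z + 1)(z + 5)(z + 7)(z² − 7z + 82)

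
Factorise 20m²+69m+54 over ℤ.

Need a pair with product 20·54 = 1080 and sum 69: that's 24 and 45.
Split the middle term: 20m²+24m + 45m+54 = 4m(5m+6) + 9(5m+6).

(4m+9)(5m+6)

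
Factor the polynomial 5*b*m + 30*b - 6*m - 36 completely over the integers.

Group as (5*b*m + 30*b) + (-6*m - 36) = 5*b*(m + 6) - 6*(m + 6).
Both groups share the factor (m + 6).

(5*b - 6)*(m + 6)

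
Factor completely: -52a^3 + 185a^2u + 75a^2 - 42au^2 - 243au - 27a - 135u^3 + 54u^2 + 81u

Group: 13a(-4a^2 + 17au + 3a - 15u^2 - 9u) + (9u - 9)(-4a^2 + 17au + 3a - 15u^2 - 9u); both groups contain (-4a^2 + 17au + 3a - 15u^2 - 9u), so (13a + 9u - 9) is a factor with cofactor -4a^2 + 17au + 3a - 15u^2 - 9u.
The cofactor groups again: -4a^2 + 17au + 3a - 15u^2 - 9u = -4a(a - 3u) + (5u + 3)(a - 3u); both groups contain (a - 3u), giving -(4a - 5u - 3)(a - 3u).

-(13a + 9u - 9)(4a - 5u - 3)(a - 3u)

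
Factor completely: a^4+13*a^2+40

(a^2+5)*(a^2+8)

Substitute u = a^2 to get a quadratic in u, then factor.
a^2+5 is irreducible over ℤ (always positive, so no real roots).
a^2+8 is irreducible over ℤ (always positive, so no real roots).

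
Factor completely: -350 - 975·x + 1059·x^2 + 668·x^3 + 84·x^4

Testing divisors of the constant over divisors of the leading coefficient, x = -5 is a root, so (x + 5) divides it; the quotient is 84·x^3 + 248·x^2 - 181·x - 70.
Then x = -2/7 is a root, so (7·x + 2) is a factor; dividing leaves 12·x^2 + 32·x - 35.
The remaining quadratic factors as (2·x + 7)(6·x - 5).

(2·x + 7)·(6·x - 5)·(7·x + 2)·(x + 5)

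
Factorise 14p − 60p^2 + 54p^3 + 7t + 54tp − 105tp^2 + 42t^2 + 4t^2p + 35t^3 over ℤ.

Group: t(35t^2 − 66tp + 42t + 27p^2 − 30p + 7) + 2p(35t^2 − 66tp + 42t + 27p^2 − 30p + 7); both groups contain (35t^2 − 66tp + 42t + 27p^2 − 30p + 7), so (t + 2p) is a factor with cofactor 35t^2 − 66tp + 42t + 27p^2 − 30p + 7.
The cofactor groups again: 35t^2 − 66tp + 42t + 27p^2 − 30p + 7 = 5t(7t − 9p + 7) + (−3p + 1)(7t − 9p + 7); both groups contain (7t − 9p + 7), giving (5t − 3p + 1)(7t − 9p + 7).

(5t − 3p + 1)(7t − 9p + 7)(t + 2p)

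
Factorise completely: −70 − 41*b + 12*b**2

Need a pair with product 12·(−70) = −840 and sum −41: that's 15 and −56.
Split the middle term: 12*b**2 + 15*b − 56*b − 70 = 3*b*(4*b + 5) − 14*(4*b + 5).

(3*b − 14)*(4*b + 5)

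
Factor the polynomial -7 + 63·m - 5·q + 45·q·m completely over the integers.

Group as (45·q·m - 5·q) + (63·m - 7) = 5·q·(9·m - 1) + 7·(9·m - 1).
Both groups share the factor (9·m - 1).

(5·q + 7)·(9·m - 1)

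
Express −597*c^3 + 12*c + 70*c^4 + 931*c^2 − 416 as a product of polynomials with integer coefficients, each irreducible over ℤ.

Testing divisors of the constant over divisors of the leading coefficient, c = 13/2 is a root, so (2*c − 13) is a factor; dividing leaves 35*c^3 − 71*c^2 + 4*c + 32.
Continuing, c = 8/5 is a root, so (5*c − 8) divides it; the quotient is 7*c^2 − 3*c − 4.
The remaining quadratic factors as (7*c + 4)(c − 1).

(2*c − 13)*(5*c − 8)*(7*c + 4)*(c − 1)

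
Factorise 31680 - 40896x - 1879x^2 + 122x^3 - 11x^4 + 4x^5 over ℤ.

(4x - 3)(x + 8)(x - 11)(x^2 + x + 120)

Trying the rational-root candidates, x = 11 is a root, so (x - 11) is a factor; dividing leaves 4x^4 + 33x^3 + 485x^2 + 3456x - 2880.
Next, x = -8 is a root, giving the factor (x + 8) and quotient 4x^3 + x^2 + 477x - 360.
Next, x = 3/4 is a root, giving the factor (4x - 3) and quotient x^2 + x + 120.
The quadratic x^2 + x + 120 has discriminant -479 < 0 and is irreducible over ℤ.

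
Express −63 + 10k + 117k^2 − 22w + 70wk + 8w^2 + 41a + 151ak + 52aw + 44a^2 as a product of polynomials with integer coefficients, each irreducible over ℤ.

(11a + 2w + 13k − 9)(4a + 4w + 9k + 7)

Group: 11a(4a + 4w + 9k + 7) + (2w + 13k − 9)(4a + 4w + 9k + 7); both groups contain (4a + 4w + 9k + 7).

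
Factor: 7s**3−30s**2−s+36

(7s−9)(s+1)(s−4)

Among the possible rational roots, s = −1 is a root, so (s+1) divides it; the quotient is 7s**2−37s+36.
The remaining quadratic factors as (7s−9)(s−4).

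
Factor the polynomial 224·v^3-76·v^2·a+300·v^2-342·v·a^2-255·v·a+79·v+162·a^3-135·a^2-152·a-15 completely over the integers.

(4·v-2·a+3)·(8·v-9·a-1)·(7·v+9·a+5)

Group: 4·v·(56·v^2+9·v·a+33·v-81·a^2-54·a-5) + (-2·a+3)·(56·v^2+9·v·a+33·v-81·a^2-54·a-5); both groups contain (56·v^2+9·v·a+33·v-81·a^2-54·a-5), so (4·v-2·a+3) is a factor with cofactor 56·v^2+9·v·a+33·v-81·a^2-54·a-5.
The cofactor groups again: 56·v^2+9·v·a+33·v-81·a^2-54·a-5 = 8·v·(7·v+9·a+5) + (-9·a-1)·(7·v+9·a+5); both groups contain (7·v+9·a+5), giving (8·v-9·a-1)·(7·v+9·a+5).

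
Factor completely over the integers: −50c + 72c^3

2c(6c + 5)(6c − 5)

Pull out the common factor 2c; 36c^2 − 25 is a difference of squares.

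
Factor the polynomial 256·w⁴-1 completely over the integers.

(4·w+1)·(4·w-1)·(16·w²+1)

Write as (16·w²)² − (1)², then factor 16·w²-1 once more.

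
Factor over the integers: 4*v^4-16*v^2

Pull out the common factor 4*v^2; v^2-4 is a difference of squares.

4*v^2*(v+2)*(v-2)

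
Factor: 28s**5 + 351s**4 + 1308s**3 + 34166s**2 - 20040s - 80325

Trying the rational-root candidates, s = 7/4 is a root, giving the factor (4s - 7) and quotient 7s**4 + 100s**3 + 502s**2 + 9420s + 11475.
Next, s = -9/7 is a root, giving the factor (7s + 9) and quotient s**3 + 13s**2 + 55s + 1275.
Next, s = -15 is a root, so (s + 15) is a factor; dividing leaves s**2 - 2s + 85.
The quadratic s**2 - 2s + 85 has discriminant -336 < 0 and is irreducible over ℤ.

(4s - 7)(7s + 9)(s + 15)(s**2 - 2s + 85)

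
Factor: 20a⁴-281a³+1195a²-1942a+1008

(4a-9)(5a-14)(a-1)(a-8)

Trying the rational-root candidates, a = 1 is a root, so (a-1) is a factor; dividing leaves 20a³-261a²+934a-1008.
Continuing, a = 14/5 is a root, so (5a-14) is a factor; dividing leaves 4a²-41a+72.
The remaining quadratic factors as (4a-9)(a-8).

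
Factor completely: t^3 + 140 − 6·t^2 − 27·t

(t + 5)·(t − 4)·(t − 7)

Among the possible rational roots, t = −5 is a root, giving the factor (t + 5) and quotient t^2 − 11·t + 28.
The remaining quadratic factors as (t − 4)(t − 7).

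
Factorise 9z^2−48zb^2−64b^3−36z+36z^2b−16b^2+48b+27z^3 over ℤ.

Group: 3z(9z^2+24zb+3z+16b^2+4b−12) − 4b(9z^2+24zb+3z+16b^2+4b−12); both groups contain (9z^2+24zb+3z+16b^2+4b−12), so (3z−4b) is a factor with cofactor 9z^2+24zb+3z+16b^2+4b−12.
The cofactor groups again: 9z^2+24zb+3z+16b^2+4b−12 = 3z(3z+4b−3) + (4b+4)(3z+4b−3); both groups contain (3z+4b−3), giving (3z+4b+4)(3z+4b−3).

(3z−4b)(3z+4b+4)(3z+4b−3)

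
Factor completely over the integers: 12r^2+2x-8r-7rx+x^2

(3r-x-2)(4r-x)

Group: 4r(3r-x-2) - x(3r-x-2); both groups contain (3r-x-2).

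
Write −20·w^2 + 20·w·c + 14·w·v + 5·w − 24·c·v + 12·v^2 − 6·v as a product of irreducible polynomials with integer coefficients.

Group: −5·w·(4·w − 4·c + 2·v − 1) + 6·v·(4·w − 4·c + 2·v − 1); both groups contain (4·w − 4·c + 2·v − 1).

−(4·w − 4·c + 2·v − 1)·(5·w − 6·v)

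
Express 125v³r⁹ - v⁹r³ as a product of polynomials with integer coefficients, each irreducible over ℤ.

-r³v³(v² - 5r²)(v⁴ + 5v²r² + 25r⁴)

Every term has a factor of v³r³; factoring it out leaves -v⁶ + 125r⁶.
Recognize a difference of cubes with the parts 5r² and v².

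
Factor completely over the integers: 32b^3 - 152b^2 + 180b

4b(2b - 5)(4b - 9)

Pull out the common factor 4b, then factor the remaining trinomial.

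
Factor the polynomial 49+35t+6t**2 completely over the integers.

(2t+7)(3t+7)

Need a pair with product 6·49 = 294 and sum 35: that's 21 and 14.
Split the middle term: 6t**2+21t + 14t+49 = 3t(2t+7) + 7(2t+7).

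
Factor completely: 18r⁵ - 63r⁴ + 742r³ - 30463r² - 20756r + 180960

By the rational root theorem, r = -8/3 is a root, giving the factor (3r + 8) and quotient 6r⁴ - 37r³ + 346r² - 11077r + 22620.
Next, r = 12 is a root, so (r - 12) divides it; the quotient is 6r³ + 35r² + 766r - 1885.
Next, r = 13/6 is a root, so (6r - 13) divides it; the quotient is r² + 8r + 145.
The quadratic r² + 8r + 145 has discriminant -516 < 0 and is irreducible over ℤ.

(3r + 8)(6r - 13)(r - 12)(r² + 8r + 145)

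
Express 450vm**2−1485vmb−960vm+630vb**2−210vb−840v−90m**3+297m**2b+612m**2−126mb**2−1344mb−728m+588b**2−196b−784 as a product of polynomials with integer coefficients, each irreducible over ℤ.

Group: 5m(90vm−45vb+60v−18m**2+9mb+72m−42b+56) + (−14b−14)(90vm−45vb+60v−18m**2+9mb+72m−42b+56); both groups contain (90vm−45vb+60v−18m**2+9mb+72m−42b+56), so (5m−14b−14) is a factor with cofactor 90vm−45vb+60v−18m**2+9mb+72m−42b+56.
The cofactor groups again: 90vm−45vb+60v−18m**2+9mb+72m−42b+56 = 15v(6m−3b+4) + (−3m+14)(6m−3b+4); both groups contain (6m−3b+4), giving (15v−3m+14)(6m−3b+4).

(5m−14b−14)(6m−3b+4)(15v−3m+14)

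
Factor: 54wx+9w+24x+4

(6x+1)(9w+4)

Group as (54wx+9w) + (24x+4) = 9w(6x+1) + 4(6x+1).
Both groups share the factor (6x+1).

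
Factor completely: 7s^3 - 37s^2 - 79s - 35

(7s + 5)(s + 1)(s - 7)

Among the possible rational roots, s = -1 is a root, so (s + 1) divides it; the quotient is 7s^2 - 44s - 35.
The remaining quadratic factors as (s - 7)(7s + 5).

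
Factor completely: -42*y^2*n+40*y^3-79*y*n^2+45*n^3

Group: 4*y*(10*y^2-23*y*n+9*n^2) + 5*n*(10*y^2-23*y*n+9*n^2); both groups contain (10*y^2-23*y*n+9*n^2), so (4*y+5*n) is a factor with cofactor 10*y^2-23*y*n+9*n^2.
The cofactor groups again: 10*y^2-23*y*n+9*n^2 = 2*y*(5*y-9*n) - n*(5*y-9*n); both groups contain (5*y-9*n), giving (2*y-n)*(5*y-9*n).

(5*y-9*n)*(2*y-n)*(4*y+5*n)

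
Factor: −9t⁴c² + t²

−t²(3tc + 1)(3tc − 1)

Factor out t² first: what remains is −9t²c² + 1.
Recognize a difference of squares with the parts 1 and 3tc.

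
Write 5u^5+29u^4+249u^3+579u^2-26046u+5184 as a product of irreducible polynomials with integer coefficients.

Among the possible rational roots, u = -9 is a root, giving the factor (u+9) and quotient 5u^4-16u^3+393u^2-2958u+576.
Continuing, u = 6 is a root, so (u-6) divides it; the quotient is 5u^3+14u^2+477u-96.
Continuing, u = 1/5 is a root, so (5u-1) is a factor; dividing leaves u^2+3u+96.
The quadratic u^2+3u+96 has discriminant -375 < 0 and is irreducible over ℤ.

(5u-1)(u+9)(u-6)(u^2+3u+96)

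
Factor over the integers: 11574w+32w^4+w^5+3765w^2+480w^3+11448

By the rational root theorem, w = -3 is a root, giving the factor (w+3) and quotient w^4+29w^3+393w^2+2586w+3816.
Continuing, w = -2 is a root, so (w+2) is a factor; dividing leaves w^3+27w^2+339w+1908.
Then w = -12 is a root, so (w+12) is a factor; dividing leaves w^2+15w+159.
The quadratic w^2+15w+159 has discriminant -411 < 0 and is irreducible over ℤ.

(w+12)(w+2)(w+3)(w^2+15w+159)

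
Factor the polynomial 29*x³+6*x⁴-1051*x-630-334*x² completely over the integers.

(6*x+5)*(x+2)*(x+9)*(x-7)

By the rational root theorem, x = -9 is a root, giving the factor (x+9) and quotient 6*x³-25*x²-109*x-70.
Then x = -2 is a root, so (x+2) divides it; the quotient is 6*x²-37*x-35.
The remaining quadratic factors as (6*x+5)(x-7).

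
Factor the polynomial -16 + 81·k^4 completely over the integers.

Difference of squares twice: with A = 3·k and B = 2, A⁴ − B⁴ = (A² − B²)(A² + B²), and A² − B² factors again.

(3·k + 2)·(3·k - 2)·(9·k^2 + 4)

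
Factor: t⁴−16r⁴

(t)⁴ − (2r)⁴ = ((t)² − (2r)²)((t)² + (2r)²); the first factor splits again, the second (t²+4r²) is irreducible.

(t−2r)(t+2r)(t²+4r²)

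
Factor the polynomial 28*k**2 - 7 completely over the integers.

Factor out 7, leaving 4*k**2 - 1, which is a difference of two squares.

7*(2*k + 1)*(2*k - 1)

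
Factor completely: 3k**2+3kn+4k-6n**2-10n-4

Group: 3k(k+2n+2) + (-3n-2)(k+2n+2); both groups contain (k+2n+2).

(3k-3n-2)(k+2n+2)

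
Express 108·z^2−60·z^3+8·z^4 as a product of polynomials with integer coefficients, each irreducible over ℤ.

4·z^2·(2·z−9)·(z−3)

Pull out the common factor 4·z^2, then factor the remaining trinomial.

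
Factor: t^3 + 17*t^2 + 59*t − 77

(t + 11)*(t + 7)*(t − 1)

By the rational root theorem, t = 1 is a root, so (t − 1) divides it; the quotient is t^2 + 18*t + 77.
The remaining quadratic factors as (t + 11)(t + 7).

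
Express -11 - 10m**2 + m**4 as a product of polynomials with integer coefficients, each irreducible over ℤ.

(m**2 + 1)(m**2 - 11)

Substitute u = m**2 to get a quadratic in u, then factor.
m**2 - 11 is irreducible over ℤ (11 is not a perfect square).
m**2 + 1 is irreducible over ℤ (sum of squares).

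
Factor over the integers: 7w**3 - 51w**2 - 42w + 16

Trying the rational-root candidates, w = -1 is a root, giving the factor (w + 1) and quotient 7w**2 - 58w + 16.
The remaining quadratic factors as (7w - 2)(w - 8).

(7w - 2)(w + 1)(w - 8)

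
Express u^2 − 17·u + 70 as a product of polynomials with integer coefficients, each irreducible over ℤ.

(u − 10)·(u − 7)

Two integers with product 70 and sum −17 are −7 and −10.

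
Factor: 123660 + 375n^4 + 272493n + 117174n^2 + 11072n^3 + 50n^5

Among the possible rational roots, n = −3/5 is a root, giving the factor (5n + 3) and quotient 10n^4 + 69n^3 + 2173n^2 + 22131n + 41220.
Continuing, n = −12/5 is a root, so (5n + 12) is a factor; dividing leaves 2n^3 + 9n^2 + 413n + 3435.
Next, n = −15/2 is a root, so (2n + 15) is a factor; dividing leaves n^2 − 3n + 229.
The quadratic n^2 − 3n + 229 has discriminant −907 < 0 and is irreducible over ℤ.

(2n + 15)(5n + 12)(5n + 3)(n^2 − 3n + 229)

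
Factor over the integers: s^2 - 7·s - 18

Two integers with product -18 and sum -7 are 2 and -9.

(s + 2)·(s - 9)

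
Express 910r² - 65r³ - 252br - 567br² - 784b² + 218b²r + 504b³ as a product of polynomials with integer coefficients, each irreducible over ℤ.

Group: 4b(126b² - 103br - 196b - 13r² + 182r) + 5r(126b² - 103br - 196b - 13r² + 182r); both groups contain (126b² - 103br - 196b - 13r² + 182r), so (4b + 5r) is a factor with cofactor 126b² - 103br - 196b - 13r² + 182r.
The cofactor groups again: 126b² - 103br - 196b - 13r² + 182r = 14b(9b + r - 14) - 13r(9b + r - 14); both groups contain (9b + r - 14), giving (14b - 13r)(9b + r - 14).

(14b - 13r)(4b + 5r)(9b + r - 14)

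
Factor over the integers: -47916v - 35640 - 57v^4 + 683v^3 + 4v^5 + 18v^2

Trying the rational-root candidates, v = 10 is a root, so (v - 10) divides it; the quotient is 4v^4 - 17v^3 + 513v^2 + 5148v + 3564.
Next, v = -3/4 is a root, so (4v + 3) divides it; the quotient is v^3 - 5v^2 + 132v + 1188.
Continuing, v = -6 is a root, so (v + 6) divides it; the quotient is v^2 - 11v + 198.
The quadratic v^2 - 11v + 198 has discriminant -671 < 0 and is irreducible over ℤ.

(4v + 3)(v + 6)(v - 10)(v^2 - 11v + 198)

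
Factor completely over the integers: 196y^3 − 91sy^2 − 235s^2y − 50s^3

−(10s − 7y)(5s + 7y)(s + 4y)

Group: 10s(−5s^2 − 27sy − 28y^2) − 7y(−5s^2 − 27sy − 28y^2); both groups contain (−5s^2 − 27sy − 28y^2), so (10s − 7y) is a factor with cofactor −5s^2 − 27sy − 28y^2.
The cofactor groups again: −5s^2 − 27sy − 28y^2 = −5s(s + 4y) − 7y(s + 4y); both groups contain (s + 4y), giving −(5s + 7y)(s + 4y).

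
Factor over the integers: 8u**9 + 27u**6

u**6(2u + 3)(4u**2 − 6u + 9)

Factor out u**6 first: what remains is 8u**3 + 27.
Recognize a sum of cubes with the parts 2u and 3.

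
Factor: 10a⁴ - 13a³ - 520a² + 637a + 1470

Among the possible rational roots, a = 7 is a root, so (a - 7) divides it; the quotient is 10a³ + 57a² - 121a - 210.
Then a = 5/2 is a root, giving the factor (2a - 5) and quotient 5a² + 41a + 42.
The remaining quadratic factors as (5a + 6)(a + 7).

(2a - 5)(5a + 6)(a + 7)(a - 7)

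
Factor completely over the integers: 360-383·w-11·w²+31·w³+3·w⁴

By the rational root theorem, w = 1 is a root, so (w-1) divides it; the quotient is 3·w³+34·w²+23·w-360.
Then w = -5 is a root, so (w+5) is a factor; dividing leaves 3·w²+19·w-72.
The remaining quadratic factors as (3·w-8)(w+9).

(3·w-8)·(w+5)·(w+9)·(w-1)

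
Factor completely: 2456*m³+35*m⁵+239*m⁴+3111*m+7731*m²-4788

(5*m+7)*(7*m-4)*(m+3)*(m²+3*m+57)

By the rational root theorem, m = -7/5 is a root, so (5*m+7) divides it; the quotient is 7*m⁴+38*m³+438*m²+933*m-684.
Next, m = -3 is a root, so (m+3) is a factor; dividing leaves 7*m³+17*m²+387*m-228.
Then m = 4/7 is a root, so (7*m-4) is a factor; dividing leaves m²+3*m+57.
The quadratic m²+3*m+57 has discriminant -219 < 0 and is irreducible over ℤ.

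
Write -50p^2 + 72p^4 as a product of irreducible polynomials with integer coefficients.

Pull out the common factor 2p^2; 36p^2 - 25 is a difference of squares.

2p^2(6p + 5)(6p - 5)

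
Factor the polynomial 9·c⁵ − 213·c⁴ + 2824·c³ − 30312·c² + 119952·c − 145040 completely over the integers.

(3·c − 10)·(3·c − 7)·(c − 14)·(c² − 4·c + 148)

Trying the rational-root candidates, c = 7/3 is a root, so (3·c − 7) divides it; the quotient is 3·c⁴ − 64·c³ + 792·c² − 8256·c + 20720.
Then c = 10/3 is a root, so (3·c − 10) divides it; the quotient is c³ − 18·c² + 204·c − 2072.
Next, c = 14 is a root, giving the factor (c − 14) and quotient c² − 4·c + 148.
The quadratic c² − 4·c + 148 has discriminant −576 < 0 and is irreducible over ℤ.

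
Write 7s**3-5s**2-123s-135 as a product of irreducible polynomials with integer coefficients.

Testing divisors of the constant over divisors of the leading coefficient, s = -9/7 is a root, so (7s+9) is a factor; dividing leaves s**2-2s-15.
The remaining quadratic factors as (s-5)(s+3).

(7s+9)(s+3)(s-5)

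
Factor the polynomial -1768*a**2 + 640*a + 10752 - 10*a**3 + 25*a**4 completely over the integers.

(5*a + 12)*(5*a - 14)*(a + 8)*(a - 8)

Trying the rational-root candidates, a = -12/5 is a root, so (5*a + 12) divides it; the quotient is 5*a**3 - 14*a**2 - 320*a + 896.
Continuing, a = -8 is a root, so (a + 8) is a factor; dividing leaves 5*a**2 - 54*a + 112.
The remaining quadratic factors as (5*a - 14)(a - 8).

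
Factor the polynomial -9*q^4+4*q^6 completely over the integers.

Pull out the common factor q^4, leaving 4*q^2-9.
Recognize a difference of squares with the parts 2*q and 3.

q^4*(2*q+3)*(2*q-3)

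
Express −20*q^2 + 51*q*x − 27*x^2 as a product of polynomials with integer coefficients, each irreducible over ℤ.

Group: −5*q*(4*q − 3*x) + 9*x*(4*q − 3*x); both groups contain (4*q − 3*x).

−(4*q − 3*x)*(5*q − 9*x)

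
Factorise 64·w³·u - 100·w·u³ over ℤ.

4·u·w·(4·w - 5·u)·(4·w + 5·u)

Pull out the common factor 4·w·u; 16·w² - 25·u² is a difference of squares.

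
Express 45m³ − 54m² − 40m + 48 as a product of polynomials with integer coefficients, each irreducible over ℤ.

Group as (45m³ − 40m) + (−54m² + 48) = 5m(9m² − 8) − 6(9m² − 8).
Both groups share the factor (9m² − 8).

(5m − 6)(9m² − 8)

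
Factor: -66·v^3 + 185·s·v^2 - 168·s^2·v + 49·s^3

Group: 7·s·(7·s^2 - 18·s·v + 11·v^2) - 6·v·(7·s^2 - 18·s·v + 11·v^2); both groups contain (7·s^2 - 18·s·v + 11·v^2), so (7·s - 6·v) is a factor with cofactor 7·s^2 - 18·s·v + 11·v^2.
The cofactor groups again: 7·s^2 - 18·s·v + 11·v^2 = s·(7·s - 11·v) - v·(7·s - 11·v); both groups contain (7·s - 11·v), giving (s - v)·(7·s - 11·v).

(7·s - 11·v)·(7·s - 6·v)·(s - v)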